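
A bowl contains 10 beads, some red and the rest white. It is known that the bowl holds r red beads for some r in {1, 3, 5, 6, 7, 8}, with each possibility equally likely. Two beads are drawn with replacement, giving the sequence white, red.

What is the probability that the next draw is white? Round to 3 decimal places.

0.469

For each hypothesis, P(data | H) works out to: P(data | r = 1) = (9/10)(1/10) = 9/100; P(data | r = 3) = (7/10)(3/10) = 21/100; P(data | r = 5) = (5/10)(5/10) = 1/4; P(data | r = 6) = (4/10)(6/10) = 6/25; P(data | r = 7) = (3/10)(7/10) = 21/100; P(data | r = 8) = (2/10)(8/10) = 4/25.
Weighting by the prior gives 1/6 · 9/100 = 3/200, 1/6 · 21/100 = 7/200, 1/6 · 1/4 = 1/24, 1/6 · 6/25 = 1/25, 1/6 · 21/100 = 7/200, 1/6 · 4/25 = 2/75; with total 29/150.
Dividing through by the total gives posterior P(r = 1 | data) = 9/116, P(r = 3 | data) = 21/116, P(r = 5 | data) = 25/116, P(r = 6 | data) = 6/29, P(r = 7 | data) = 21/116, P(r = 8 | data) = 4/29.
The predictive probability is P(white next | data) = (9/10)(9/116) + (7/10)(21/116) + (1/2)(25/116) + (2/5)(6/29) + (3/10)(21/116) + (1/5)(4/29) = 68/145.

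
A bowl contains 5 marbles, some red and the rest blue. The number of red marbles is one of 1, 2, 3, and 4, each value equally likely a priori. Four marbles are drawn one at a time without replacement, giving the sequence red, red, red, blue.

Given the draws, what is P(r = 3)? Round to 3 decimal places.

0.333

Under each hypothesis, the probability of the observed sequence is: P(data | r = 1) = (1/5)(0/4) = 0; P(data | r = 2) = (2/5)(1/4)(0/3) = 0; P(data | r = 3) = (3/5)(2/4)(1/3)(2/2) = 1/10; P(data | r = 4) = (4/5)(3/4)(2/3)(1/2) = 1/5.
Weighting by the prior gives 1/4 · 0 = 0, 1/4 · 0 = 0, 1/4 · 1/10 = 1/40, 1/4 · 1/5 = 1/20; summing to 3/40.
By Bayes' rule, P(r = 3 | data) = (1/40) / (3/40) = 1/3.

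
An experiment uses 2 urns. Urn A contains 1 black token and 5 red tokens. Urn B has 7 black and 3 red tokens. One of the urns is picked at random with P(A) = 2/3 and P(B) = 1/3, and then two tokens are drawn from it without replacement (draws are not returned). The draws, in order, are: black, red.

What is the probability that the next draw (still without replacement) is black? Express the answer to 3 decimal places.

0.309

The likelihood of the observed sequence under each hypothesis: P(data | urn A) = (1/6)(5/5) = 1/6; P(data | urn B) = (7/10)(3/9) = 7/30.
Weighting by the prior gives 2/3 · 1/6 = 1/9, 1/3 · 7/30 = 7/90; summing to 17/90.
Normalising, the posterior is P(urn A | data) = 10/17, P(urn B | data) = 7/17.
So P(black next | data) = Σ P(black next | H) P(H | data) = (0)(10/17) + (3/4)(7/17) = 21/68.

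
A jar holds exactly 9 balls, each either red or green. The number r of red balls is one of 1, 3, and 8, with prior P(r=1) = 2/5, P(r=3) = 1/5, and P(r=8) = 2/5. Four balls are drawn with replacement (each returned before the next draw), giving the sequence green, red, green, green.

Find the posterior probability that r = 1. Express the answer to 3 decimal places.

0.607

Under each hypothesis, the probability of the observed sequence is: P(data | r = 1) = (8/9)(1/9)(8/9)(8/9) = 0.078037; P(data | r = 3) = (6/9)(3/9)(6/9)(6/9) = 0.098765; P(data | r = 8) = (1/9)(8/9)(1/9)(1/9) = 0.0012193.
Multiplying each by its prior: 2/5 · 0.078037 = 0.031215, 1/5 · 0.098765 = 0.019753, 2/5 · 0.0012193 = 0.00048773; summing to 0.051456.
By Bayes' rule, P(r = 1 | data) = (0.031215) / (0.051456) = 0.60664.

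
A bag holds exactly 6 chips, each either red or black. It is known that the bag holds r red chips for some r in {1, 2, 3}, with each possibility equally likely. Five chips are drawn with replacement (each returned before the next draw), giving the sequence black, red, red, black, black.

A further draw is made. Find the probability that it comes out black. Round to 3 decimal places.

The likelihood of the observed sequence under each hypothesis: P(data | r = 1) = (5/6)(1/6)(1/6)(5/6)(5/6) = 0.016075; P(data | r = 2) = (4/6)(2/6)(2/6)(4/6)(4/6) = 0.032922; P(data | r = 3) = (3/6)(3/6)(3/6)(3/6)(3/6) = 0.03125.
The prior-weighted likelihoods are 1/3 · 0.016075 = 0.0053584, 1/3 · 0.032922 = 0.010974, 1/3 · 0.03125 = 0.010417; summing to 0.026749.
Normalising, the posterior is P(r = 1 | data) = 0.20032, P(r = 2 | data) = 0.41026, P(r = 3 | data) = 0.38942.
The predictive probability is P(black next | data) = (5/6)(0.20032) + (2/3)(0.41026) + (1/2)(0.38942) = 0.63515.

0.635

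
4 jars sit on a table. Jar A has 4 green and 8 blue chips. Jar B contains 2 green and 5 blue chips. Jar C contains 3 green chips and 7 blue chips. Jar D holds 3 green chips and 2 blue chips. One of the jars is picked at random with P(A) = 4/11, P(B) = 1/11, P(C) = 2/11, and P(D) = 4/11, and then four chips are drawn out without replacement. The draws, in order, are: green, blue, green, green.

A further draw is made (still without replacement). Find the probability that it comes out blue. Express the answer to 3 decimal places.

0.983

The likelihood of the observed sequence under each hypothesis: P(data | jar A) = (4/12)(8/11)(3/10)(2/9) = 0.016162; P(data | jar B) = (2/7)(5/6)(1/5)(0/4) = 0; P(data | jar C) = (3/10)(7/9)(2/8)(1/7) = 0.0083333; P(data | jar D) = (3/5)(2/4)(2/3)(1/2) = 0.1.
The prior-weighted likelihoods are 4/11 · 0.016162 = 0.005877, 1/11 · 0 = 0, 2/11 · 0.0083333 = 0.0015152, 4/11 · 0.1 = 0.036364; summing to 0.043756.
Dividing through by the total gives posterior P(jar A | data) = 0.13431, P(jar B | data) = 0, P(jar C | data) = 0.034627, P(jar D | data) = 0.83106.
So P(blue next | data) = Σ P(blue next | H) P(H | data) = (7/8)(0.13431) + (1)(0.034627) + (1)(0.83106) = 0.98321.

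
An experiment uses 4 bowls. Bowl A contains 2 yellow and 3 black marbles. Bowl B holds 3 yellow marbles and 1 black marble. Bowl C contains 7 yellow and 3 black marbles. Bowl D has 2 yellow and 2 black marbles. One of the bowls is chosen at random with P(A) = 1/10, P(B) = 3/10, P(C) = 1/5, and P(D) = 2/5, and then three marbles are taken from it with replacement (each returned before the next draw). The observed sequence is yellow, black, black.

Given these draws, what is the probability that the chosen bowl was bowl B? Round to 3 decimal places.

Compute the likelihood of the observed sequence for each case: P(data | bowl A) = (2/5)(3/5)(3/5) = 0.144; P(data | bowl B) = (3/4)(1/4)(1/4) = 0.046875; P(data | bowl C) = (7/10)(3/10)(3/10) = 0.063; P(data | bowl D) = (2/4)(2/4)(2/4) = 0.125.
Multiplying each by its prior: 1/10 · 0.144 = 0.0144, 3/10 · 0.046875 = 0.014063, 1/5 · 0.063 = 0.0126, 2/5 · 0.125 = 0.05; these sum to 0.091063.
Hence P(bowl B | data) = (0.014063) / (0.091063) = 0.15443.

0.154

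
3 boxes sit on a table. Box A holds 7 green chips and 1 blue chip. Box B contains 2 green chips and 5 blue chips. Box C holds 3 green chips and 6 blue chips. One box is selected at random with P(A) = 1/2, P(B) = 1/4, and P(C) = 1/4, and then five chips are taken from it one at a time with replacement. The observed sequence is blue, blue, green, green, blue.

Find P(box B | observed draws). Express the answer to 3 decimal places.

Under each hypothesis, the probability of the observed sequence is: P(data | box A) = (1/8)(1/8)(7/8)(7/8)(1/8) = 0.0014954; P(data | box B) = (5/7)(5/7)(2/7)(2/7)(5/7) = 0.02975; P(data | box C) = (6/9)(6/9)(3/9)(3/9)(6/9) = 0.032922.
Weighting by the prior gives 1/2 · 0.0014954 = 0.00074768, 1/4 · 0.02975 = 0.0074374, 1/4 · 0.032922 = 0.0082305; summing to 0.016416.
By Bayes' rule, P(box B | data) = (0.0074374) / (0.016416) = 0.45307.

0.453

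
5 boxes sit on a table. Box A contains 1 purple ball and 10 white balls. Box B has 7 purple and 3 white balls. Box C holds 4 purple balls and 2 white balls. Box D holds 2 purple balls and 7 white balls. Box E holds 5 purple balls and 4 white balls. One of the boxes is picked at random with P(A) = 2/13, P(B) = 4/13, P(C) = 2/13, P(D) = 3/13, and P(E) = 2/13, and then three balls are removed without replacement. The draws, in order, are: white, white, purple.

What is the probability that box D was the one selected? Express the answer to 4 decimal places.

The likelihood of the observed sequence under each hypothesis: P(data | box A) = (10/11)(9/10)(1/9) = 0.090909; P(data | box B) = (3/10)(2/9)(7/8) = 0.058333; P(data | box C) = (2/6)(1/5)(4/4) = 0.066667; P(data | box D) = (7/9)(6/8)(2/7) = 0.16667; P(data | box E) = (4/9)(3/8)(5/7) = 0.11905.
Weighting by the prior gives 2/13 · 0.090909 = 0.013986, 4/13 · 0.058333 = 0.017949, 2/13 · 0.066667 = 0.010256, 3/13 · 0.16667 = 0.038462, 2/13 · 0.11905 = 0.018315; with total 0.098968.
Therefore the posterior P(box D | data) = (0.038462) / (0.098968) = 0.38863.

0.3886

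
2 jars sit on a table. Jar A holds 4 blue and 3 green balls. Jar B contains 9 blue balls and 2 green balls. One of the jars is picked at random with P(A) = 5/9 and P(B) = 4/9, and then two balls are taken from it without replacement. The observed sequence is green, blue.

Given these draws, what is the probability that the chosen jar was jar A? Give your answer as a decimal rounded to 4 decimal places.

0.6858

Under each hypothesis, the probability of the observed sequence is: P(data | jar A) = (3/7)(4/6) = 0.28571; P(data | jar B) = (2/11)(9/10) = 0.16364.
Multiplying each by its prior: 5/9 · 0.28571 = 0.15873, 4/9 · 0.16364 = 0.072727; summing to 0.23146.
Hence P(jar A | data) = (0.15873) / (0.23146) = 0.68579.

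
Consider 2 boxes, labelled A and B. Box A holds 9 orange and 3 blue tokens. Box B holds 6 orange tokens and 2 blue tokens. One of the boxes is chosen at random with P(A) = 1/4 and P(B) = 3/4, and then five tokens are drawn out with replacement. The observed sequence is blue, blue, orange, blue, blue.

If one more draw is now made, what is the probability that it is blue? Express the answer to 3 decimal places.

The likelihood of the observed sequence under each hypothesis: P(data | box A) = (3/12)(3/12)(9/12)(3/12)(3/12) = 0.0029297; P(data | box B) = (2/8)(2/8)(6/8)(2/8)(2/8) = 0.0029297.
Multiplying each by its prior: 1/4 · 0.0029297 = 0.00073242, 3/4 · 0.0029297 = 0.0021973; with total 0.0029297.
Normalising, the posterior is P(box A | data) = 0.25, P(box B | data) = 0.75.
The predictive probability is P(blue next | data) = (1/4)(0.25) + (1/4)(0.75) = 0.25.

0.250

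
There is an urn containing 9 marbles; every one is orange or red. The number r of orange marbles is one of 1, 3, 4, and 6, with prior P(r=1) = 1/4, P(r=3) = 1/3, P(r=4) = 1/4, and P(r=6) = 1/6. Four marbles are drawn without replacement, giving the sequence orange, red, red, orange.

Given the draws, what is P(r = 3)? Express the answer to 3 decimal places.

Compute the likelihood of the observed sequence for each case: P(data | r = 1) = (1/9)(8/8)(7/7)(0/6) = 0; P(data | r = 3) = (3/9)(6/8)(5/7)(2/6) = 5/84; P(data | r = 4) = (4/9)(5/8)(4/7)(3/6) = 5/63; P(data | r = 6) = (6/9)(3/8)(2/7)(5/6) = 5/84.
Multiplying each by its prior: 1/4 · 0 = 0, 1/3 · 5/84 = 5/252, 1/4 · 5/63 = 5/252, 1/6 · 5/84 = 5/504; these sum to 25/504.
By Bayes' rule, P(r = 3 | data) = (5/252) / (25/504) = 2/5.

0.400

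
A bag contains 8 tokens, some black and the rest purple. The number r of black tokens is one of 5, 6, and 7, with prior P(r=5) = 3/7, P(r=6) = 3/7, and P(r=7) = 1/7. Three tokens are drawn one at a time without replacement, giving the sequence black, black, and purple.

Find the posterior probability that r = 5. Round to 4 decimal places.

0.4478

Under each hypothesis, the probability of the observed sequence is: P(data | r = 5) = (5/8)(4/7)(3/6) = 5/28; P(data | r = 6) = (6/8)(5/7)(2/6) = 5/28; P(data | r = 7) = (7/8)(6/7)(1/6) = 1/8.
The prior-weighted likelihoods are 3/7 · 5/28 = 15/196, 3/7 · 5/28 = 15/196, 1/7 · 1/8 = 1/56; these sum to 67/392.
By Bayes' rule, P(r = 5 | data) = (15/196) / (67/392) = 30/67.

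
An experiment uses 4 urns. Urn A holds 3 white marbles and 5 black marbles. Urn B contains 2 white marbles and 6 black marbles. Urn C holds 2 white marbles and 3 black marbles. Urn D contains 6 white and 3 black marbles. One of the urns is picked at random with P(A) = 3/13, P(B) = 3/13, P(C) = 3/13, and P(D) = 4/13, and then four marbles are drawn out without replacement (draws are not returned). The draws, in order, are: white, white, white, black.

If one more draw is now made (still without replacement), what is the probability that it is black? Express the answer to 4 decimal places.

For each hypothesis, P(data | H) works out to: P(data | urn A) = (3/8)(2/7)(1/6)(5/5) = 0.017857; P(data | urn B) = (2/8)(1/7)(0/6) = 0; P(data | urn C) = (2/5)(1/4)(0/3) = 0; P(data | urn D) = (6/9)(5/8)(4/7)(3/6) = 0.11905.
Weighting by the prior gives 3/13 · 0.017857 = 0.0041209, 3/13 · 0 = 0, 3/13 · 0 = 0, 4/13 · 0.11905 = 0.03663; summing to 0.040751.
Normalising, the posterior is P(urn A | data) = 0.10112, P(urn B | data) = 0, P(urn C | data) = 0, P(urn D | data) = 0.89888.
So P(black next | data) = Σ P(black next | H) P(H | data) = (1)(0.10112) + (2/5)(0.89888) = 0.46067.

0.4607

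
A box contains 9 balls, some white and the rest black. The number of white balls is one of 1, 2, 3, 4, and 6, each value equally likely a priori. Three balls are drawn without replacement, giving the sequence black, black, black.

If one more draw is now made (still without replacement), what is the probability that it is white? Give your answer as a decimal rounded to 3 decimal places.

0.317

Compute the likelihood of the observed sequence for each case: P(data | r = 1) = (8/9)(7/8)(6/7) = 2/3; P(data | r = 2) = (7/9)(6/8)(5/7) = 5/12; P(data | r = 3) = (6/9)(5/8)(4/7) = 5/21; P(data | r = 4) = (5/9)(4/8)(3/7) = 5/42; P(data | r = 6) = (3/9)(2/8)(1/7) = 1/84.
Multiplying each by its prior: 1/5 · 2/3 = 2/15, 1/5 · 5/12 = 1/12, 1/5 · 5/21 = 1/21, 1/5 · 5/42 = 1/42, 1/5 · 1/84 = 1/420; with total 61/210.
The posterior is then P(r = 1 | data) = 28/61, P(r = 2 | data) = 35/122, P(r = 3 | data) = 10/61, P(r = 4 | data) = 5/61, P(r = 6 | data) = 1/122.
The predictive probability is P(white next | data) = (1/6)(28/61) + (1/3)(35/122) + (1/2)(10/61) + (2/3)(5/61) + (1)(1/122) = 58/183.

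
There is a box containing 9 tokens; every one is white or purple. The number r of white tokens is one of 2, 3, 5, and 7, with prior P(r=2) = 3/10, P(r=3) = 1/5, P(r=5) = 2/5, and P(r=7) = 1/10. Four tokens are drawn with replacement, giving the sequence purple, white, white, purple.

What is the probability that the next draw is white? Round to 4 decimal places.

Compute the likelihood of the observed sequence for each case: P(data | r = 2) = (7/9)(2/9)(2/9)(7/9) = 0.029873; P(data | r = 3) = (6/9)(3/9)(3/9)(6/9) = 0.049383; P(data | r = 5) = (4/9)(5/9)(5/9)(4/9) = 0.060966; P(data | r = 7) = (2/9)(7/9)(7/9)(2/9) = 0.029873.
Weighting by the prior gives 3/10 · 0.029873 = 0.008962, 1/5 · 0.049383 = 0.0098765, 2/5 · 0.060966 = 0.024387, 1/10 · 0.029873 = 0.0029873; with total 0.046212.
Dividing through by the total gives posterior P(r = 2 | data) = 0.19393, P(r = 3 | data) = 0.21372, P(r = 5 | data) = 0.5277, P(r = 7 | data) = 0.064644.
The predictive probability is P(white next | data) = (2/9)(0.19393) + (1/3)(0.21372) + (5/9)(0.5277) + (7/9)(0.064644) = 0.45778.

0.4578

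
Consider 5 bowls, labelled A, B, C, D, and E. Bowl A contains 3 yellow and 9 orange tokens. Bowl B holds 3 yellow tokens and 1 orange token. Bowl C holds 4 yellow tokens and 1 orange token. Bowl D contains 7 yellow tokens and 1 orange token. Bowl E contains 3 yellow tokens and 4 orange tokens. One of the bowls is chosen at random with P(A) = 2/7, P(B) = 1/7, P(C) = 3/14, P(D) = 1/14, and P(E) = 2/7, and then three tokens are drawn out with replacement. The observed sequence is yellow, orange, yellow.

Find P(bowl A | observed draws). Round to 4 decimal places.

Compute the likelihood of the observed sequence for each case: P(data | bowl A) = (3/12)(9/12)(3/12) = 0.046875; P(data | bowl B) = (3/4)(1/4)(3/4) = 0.14062; P(data | bowl C) = (4/5)(1/5)(4/5) = 0.128; P(data | bowl D) = (7/8)(1/8)(7/8) = 0.095703; P(data | bowl E) = (3/7)(4/7)(3/7) = 0.10496.
The prior-weighted likelihoods are 2/7 · 0.046875 = 0.013393, 1/7 · 0.14062 = 0.020089, 3/14 · 0.128 = 0.027429, 1/14 · 0.095703 = 0.0068359, 2/7 · 0.10496 = 0.029988; these sum to 0.097734.
Hence P(bowl A | data) = (0.013393) / (0.097734) = 0.13703.

0.1370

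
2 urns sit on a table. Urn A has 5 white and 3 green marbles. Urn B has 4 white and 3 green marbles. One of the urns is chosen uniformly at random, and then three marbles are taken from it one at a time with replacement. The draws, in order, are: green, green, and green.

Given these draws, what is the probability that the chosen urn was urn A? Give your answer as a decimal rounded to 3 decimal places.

For each hypothesis, P(data | H) works out to: P(data | urn A) = (3/8)(3/8)(3/8) = 0.052734; P(data | urn B) = (3/7)(3/7)(3/7) = 0.078717.
The prior-weighted likelihoods are 1/2 · 0.052734 = 0.026367, 1/2 · 0.078717 = 0.039359; summing to 0.065726.
By Bayes' rule, P(urn A | data) = (0.026367) / (0.065726) = 0.40117.

0.401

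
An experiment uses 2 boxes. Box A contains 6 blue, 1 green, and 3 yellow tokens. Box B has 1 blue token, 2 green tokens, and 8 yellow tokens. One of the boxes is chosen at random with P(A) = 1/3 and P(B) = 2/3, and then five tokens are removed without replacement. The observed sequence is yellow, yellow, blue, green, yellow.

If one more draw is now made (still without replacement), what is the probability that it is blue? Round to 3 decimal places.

0.047

Under each hypothesis, the probability of the observed sequence is: P(data | box A) = (3/10)(2/9)(6/8)(1/7)(1/6) = 0.0011905; P(data | box B) = (8/11)(7/10)(1/9)(2/8)(6/7) = 0.012121.
The prior-weighted likelihoods are 1/3 · 0.0011905 = 0.00039683, 2/3 · 0.012121 = 0.0080808; summing to 0.0084776.
The posterior is then P(box A | data) = 0.046809, P(box B | data) = 0.95319.
The predictive probability is P(blue next | data) = (1)(0.046809) + (0)(0.95319) = 0.046809.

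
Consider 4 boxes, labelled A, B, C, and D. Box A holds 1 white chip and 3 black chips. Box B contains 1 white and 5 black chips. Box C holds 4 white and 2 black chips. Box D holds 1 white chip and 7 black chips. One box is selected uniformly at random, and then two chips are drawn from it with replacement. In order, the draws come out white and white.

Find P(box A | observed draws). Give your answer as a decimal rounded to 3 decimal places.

0.114

The likelihood of the observed sequence under each hypothesis: P(data | box A) = (1/4)(1/4) = 0.0625; P(data | box B) = (1/6)(1/6) = 0.027778; P(data | box C) = (4/6)(4/6) = 0.44444; P(data | box D) = (1/8)(1/8) = 0.015625.
Weighting by the prior gives 1/4 · 0.0625 = 0.015625, 1/4 · 0.027778 = 0.0069444, 1/4 · 0.44444 = 0.11111, 1/4 · 0.015625 = 0.0039062; with total 0.13759.
Hence P(box A | data) = (0.015625) / (0.13759) = 0.11356.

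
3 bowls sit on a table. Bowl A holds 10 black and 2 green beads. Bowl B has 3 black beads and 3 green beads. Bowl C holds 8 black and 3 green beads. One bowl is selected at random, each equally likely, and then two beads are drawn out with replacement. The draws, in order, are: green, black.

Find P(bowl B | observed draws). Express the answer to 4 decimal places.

0.4257

Compute the likelihood of the observed sequence for each case: P(data | bowl A) = (2/12)(10/12) = 0.13889; P(data | bowl B) = (3/6)(3/6) = 0.25; P(data | bowl C) = (3/11)(8/11) = 0.19835.
Multiplying each by its prior: 1/3 · 0.13889 = 0.046296, 1/3 · 0.25 = 0.083333, 1/3 · 0.19835 = 0.066116; with total 0.19575.
So P(bowl B | data) = (0.083333) / (0.19575) = 0.42572.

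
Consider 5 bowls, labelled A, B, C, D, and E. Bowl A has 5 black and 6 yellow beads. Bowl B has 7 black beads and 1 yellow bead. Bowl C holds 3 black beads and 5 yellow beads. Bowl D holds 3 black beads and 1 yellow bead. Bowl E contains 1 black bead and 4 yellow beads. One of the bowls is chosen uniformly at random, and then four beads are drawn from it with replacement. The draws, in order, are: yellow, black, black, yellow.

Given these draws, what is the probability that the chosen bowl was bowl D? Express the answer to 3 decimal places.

0.186

Compute the likelihood of the observed sequence for each case: P(data | bowl A) = (6/11)(5/11)(5/11)(6/11) = 0.061471; P(data | bowl B) = (1/8)(7/8)(7/8)(1/8) = 0.011963; P(data | bowl C) = (5/8)(3/8)(3/8)(5/8) = 0.054932; P(data | bowl D) = (1/4)(3/4)(3/4)(1/4) = 0.035156; P(data | bowl E) = (4/5)(1/5)(1/5)(4/5) = 0.0256.
Weighting by the prior gives 1/5 · 0.061471 = 0.012294, 1/5 · 0.011963 = 0.0023926, 1/5 · 0.054932 = 0.010986, 1/5 · 0.035156 = 0.0070313, 1/5 · 0.0256 = 0.00512; these sum to 0.037824.
By Bayes' rule, P(bowl D | data) = (0.0070313) / (0.037824) = 0.18589.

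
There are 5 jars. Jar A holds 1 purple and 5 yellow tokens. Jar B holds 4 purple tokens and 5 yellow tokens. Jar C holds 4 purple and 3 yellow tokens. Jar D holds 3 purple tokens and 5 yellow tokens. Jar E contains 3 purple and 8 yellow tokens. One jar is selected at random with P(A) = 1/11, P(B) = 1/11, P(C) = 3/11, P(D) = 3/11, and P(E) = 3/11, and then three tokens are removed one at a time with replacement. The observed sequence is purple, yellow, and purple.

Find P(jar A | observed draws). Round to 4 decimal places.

0.0237

Under each hypothesis, the probability of the observed sequence is: P(data | jar A) = (1/6)(5/6)(1/6) = 0.023148; P(data | jar B) = (4/9)(5/9)(4/9) = 0.10974; P(data | jar C) = (4/7)(3/7)(4/7) = 0.13994; P(data | jar D) = (3/8)(5/8)(3/8) = 0.087891; P(data | jar E) = (3/11)(8/11)(3/11) = 0.054095.
The prior-weighted likelihoods are 1/11 · 0.023148 = 0.0021044, 1/11 · 0.10974 = 0.0099763, 3/11 · 0.13994 = 0.038166, 3/11 · 0.087891 = 0.02397, 3/11 · 0.054095 = 0.014753; with total 0.08897.
Hence P(jar A | data) = (0.0021044) / (0.08897) = 0.023653.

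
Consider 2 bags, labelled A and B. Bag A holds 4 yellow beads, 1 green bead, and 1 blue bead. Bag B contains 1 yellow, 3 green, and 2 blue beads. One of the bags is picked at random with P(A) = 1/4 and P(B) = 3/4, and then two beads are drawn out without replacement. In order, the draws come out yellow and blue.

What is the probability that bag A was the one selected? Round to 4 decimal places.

0.4000

Under each hypothesis, the probability of the observed sequence is: P(data | bag A) = (4/6)(1/5) = 2/15; P(data | bag B) = (1/6)(2/5) = 1/15.
The prior-weighted likelihoods are 1/4 · 2/15 = 1/30, 3/4 · 1/15 = 1/20; with total 1/12.
Therefore the posterior P(bag A | data) = (1/30) / (1/12) = 2/5.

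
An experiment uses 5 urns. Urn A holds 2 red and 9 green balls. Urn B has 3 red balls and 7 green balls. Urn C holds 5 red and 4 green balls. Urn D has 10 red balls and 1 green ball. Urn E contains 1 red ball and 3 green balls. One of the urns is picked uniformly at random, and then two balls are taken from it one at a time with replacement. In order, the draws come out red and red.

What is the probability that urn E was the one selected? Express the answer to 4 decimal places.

0.0473

Compute the likelihood of the observed sequence for each case: P(data | urn A) = (2/11)(2/11) = 0.033058; P(data | urn B) = (3/10)(3/10) = 0.09; P(data | urn C) = (5/9)(5/9) = 0.30864; P(data | urn D) = (10/11)(10/11) = 0.82645; P(data | urn E) = (1/4)(1/4) = 0.0625.
Weighting by the prior gives 1/5 · 0.033058 = 0.0066116, 1/5 · 0.09 = 0.018, 1/5 · 0.30864 = 0.061728, 1/5 · 0.82645 = 0.16529, 1/5 · 0.0625 = 0.0125; with total 0.26413.
By Bayes' rule, P(urn E | data) = (0.0125) / (0.26413) = 0.047325.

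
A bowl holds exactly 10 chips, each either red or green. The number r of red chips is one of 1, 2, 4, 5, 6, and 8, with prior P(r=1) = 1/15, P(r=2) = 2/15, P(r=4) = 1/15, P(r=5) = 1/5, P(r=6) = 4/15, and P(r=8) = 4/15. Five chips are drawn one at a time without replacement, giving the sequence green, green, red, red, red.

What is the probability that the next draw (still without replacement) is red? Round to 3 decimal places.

The likelihood of the observed sequence under each hypothesis: P(data | r = 1) = (9/10)(8/9)(1/8)(0/7) = 0; P(data | r = 2) = (8/10)(7/9)(2/8)(1/7)(0/6) = 0; P(data | r = 4) = (6/10)(5/9)(4/8)(3/7)(2/6) = 1/42; P(data | r = 5) = (5/10)(4/9)(5/8)(4/7)(3/6) = 5/126; P(data | r = 6) = (4/10)(3/9)(6/8)(5/7)(4/6) = 1/21; P(data | r = 8) = (2/10)(1/9)(8/8)(7/7)(6/6) = 1/45.
Multiplying each by its prior: 1/15 · 0 = 0, 2/15 · 0 = 0, 1/15 · 1/42 = 1/630, 1/5 · 5/126 = 1/126, 4/15 · 1/21 = 4/315, 4/15 · 1/45 = 4/675; summing to 19/675.
Dividing through by the total gives posterior P(r = 1 | data) = 0, P(r = 2 | data) = 0, P(r = 4 | data) = 15/266, P(r = 5 | data) = 75/266, P(r = 6 | data) = 60/133, P(r = 8 | data) = 4/19.
Averaging over the posterior, P(red next | data) = (1/5)(15/266) + (2/5)(75/266) + (3/5)(60/133) + (1)(4/19) = 23/38.

0.605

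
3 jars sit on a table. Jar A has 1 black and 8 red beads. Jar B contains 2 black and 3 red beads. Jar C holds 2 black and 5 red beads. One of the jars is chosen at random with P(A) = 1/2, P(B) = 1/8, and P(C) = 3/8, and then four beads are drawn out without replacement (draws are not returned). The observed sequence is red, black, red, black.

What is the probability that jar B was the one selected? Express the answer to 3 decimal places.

0.412

For each hypothesis, P(data | H) works out to: P(data | jar A) = (8/9)(1/8)(7/7)(0/6) = 0; P(data | jar B) = (3/5)(2/4)(2/3)(1/2) = 1/10; P(data | jar C) = (5/7)(2/6)(4/5)(1/4) = 1/21.
The prior-weighted likelihoods are 1/2 · 0 = 0, 1/8 · 1/10 = 1/80, 3/8 · 1/21 = 1/56; with total 17/560.
By Bayes' rule, P(jar B | data) = (1/80) / (17/560) = 7/17.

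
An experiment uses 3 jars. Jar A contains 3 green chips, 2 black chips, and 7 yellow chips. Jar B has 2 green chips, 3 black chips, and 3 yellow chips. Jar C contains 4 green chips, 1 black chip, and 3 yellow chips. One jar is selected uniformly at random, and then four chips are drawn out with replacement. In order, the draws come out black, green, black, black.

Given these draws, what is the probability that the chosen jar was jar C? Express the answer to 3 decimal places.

The likelihood of the observed sequence under each hypothesis: P(data | jar A) = (2/12)(3/12)(2/12)(2/12) = 0.0011574; P(data | jar B) = (3/8)(2/8)(3/8)(3/8) = 0.013184; P(data | jar C) = (1/8)(4/8)(1/8)(1/8) = 0.00097656.
Multiplying each by its prior: 1/3 · 0.0011574 = 0.0003858, 1/3 · 0.013184 = 0.0043945, 1/3 · 0.00097656 = 0.00032552; with total 0.0051059.
Therefore the posterior P(jar C | data) = (0.00032552) / (0.0051059) = 0.063754.

0.064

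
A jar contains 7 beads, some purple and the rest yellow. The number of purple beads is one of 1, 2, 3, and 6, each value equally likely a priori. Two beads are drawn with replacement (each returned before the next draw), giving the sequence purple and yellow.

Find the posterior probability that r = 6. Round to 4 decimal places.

Under each hypothesis, the probability of the observed sequence is: P(data | r = 1) = (1/7)(6/7) = 6/49; P(data | r = 2) = (2/7)(5/7) = 10/49; P(data | r = 3) = (3/7)(4/7) = 12/49; P(data | r = 6) = (6/7)(1/7) = 6/49.
The prior-weighted likelihoods are 1/4 · 6/49 = 3/98, 1/4 · 10/49 = 5/98, 1/4 · 12/49 = 3/49, 1/4 · 6/49 = 3/98; summing to 17/98.
By Bayes' rule, P(r = 6 | data) = (3/98) / (17/98) = 3/17.

0.1765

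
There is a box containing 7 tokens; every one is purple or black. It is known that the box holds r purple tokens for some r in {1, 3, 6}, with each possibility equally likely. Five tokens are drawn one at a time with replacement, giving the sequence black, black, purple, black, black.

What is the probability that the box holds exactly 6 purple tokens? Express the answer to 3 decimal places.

0.003

Compute the likelihood of the observed sequence for each case: P(data | r = 1) = (6/7)(6/7)(1/7)(6/7)(6/7) = 0.077111; P(data | r = 3) = (4/7)(4/7)(3/7)(4/7)(4/7) = 0.045695; P(data | r = 6) = (1/7)(1/7)(6/7)(1/7)(1/7) = 0.00035699.
The prior-weighted likelihoods are 1/3 · 0.077111 = 0.025704, 1/3 · 0.045695 = 0.015232, 1/3 · 0.00035699 = 0.000119; these sum to 0.041054.
Therefore the posterior P(r = 6 | data) = (0.000119) / (0.041054) = 0.0028986.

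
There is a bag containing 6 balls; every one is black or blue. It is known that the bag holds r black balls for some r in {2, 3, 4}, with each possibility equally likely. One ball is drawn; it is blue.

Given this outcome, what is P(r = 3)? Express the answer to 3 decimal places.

Under each hypothesis, the probability of this draw is: P(data | r = 2) = (4/6) = 2/3; P(data | r = 3) = (3/6) = 1/2; P(data | r = 4) = (2/6) = 1/3.
Multiplying each by its prior: 1/3 · 2/3 = 2/9, 1/3 · 1/2 = 1/6, 1/3 · 1/3 = 1/9; with total 1/2.
By Bayes' rule, P(r = 3 | data) = (1/6) / (1/2) = 1/3.

0.333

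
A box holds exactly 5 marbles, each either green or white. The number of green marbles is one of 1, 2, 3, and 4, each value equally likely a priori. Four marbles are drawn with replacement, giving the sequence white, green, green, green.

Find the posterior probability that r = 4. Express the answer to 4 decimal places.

Under each hypothesis, the probability of the observed sequence is: P(data | r = 1) = (4/5)(1/5)(1/5)(1/5) = 0.0064; P(data | r = 2) = (3/5)(2/5)(2/5)(2/5) = 0.0384; P(data | r = 3) = (2/5)(3/5)(3/5)(3/5) = 0.0864; P(data | r = 4) = (1/5)(4/5)(4/5)(4/5) = 0.1024.
Weighting by the prior gives 1/4 · 0.0064 = 0.0016, 1/4 · 0.0384 = 0.0096, 1/4 · 0.0864 = 0.0216, 1/4 · 0.1024 = 0.0256; these sum to 0.0584.
By Bayes' rule, P(r = 4 | data) = (0.0256) / (0.0584) = 0.43836.

0.4384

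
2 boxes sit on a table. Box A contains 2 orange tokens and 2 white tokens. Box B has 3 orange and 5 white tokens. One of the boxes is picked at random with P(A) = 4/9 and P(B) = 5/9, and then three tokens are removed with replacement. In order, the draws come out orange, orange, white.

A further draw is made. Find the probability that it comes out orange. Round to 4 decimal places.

Compute the likelihood of the observed sequence for each case: P(data | box A) = (2/4)(2/4)(2/4) = 0.125; P(data | box B) = (3/8)(3/8)(5/8) = 0.087891.
The prior-weighted likelihoods are 4/9 · 0.125 = 0.055556, 5/9 · 0.087891 = 0.048828; these sum to 0.10438.
Normalising, the posterior is P(box A | data) = 0.53222, P(box B | data) = 0.46778.
Averaging over the posterior, P(orange next | data) = (1/2)(0.53222) + (3/8)(0.46778) = 0.44153.

0.4415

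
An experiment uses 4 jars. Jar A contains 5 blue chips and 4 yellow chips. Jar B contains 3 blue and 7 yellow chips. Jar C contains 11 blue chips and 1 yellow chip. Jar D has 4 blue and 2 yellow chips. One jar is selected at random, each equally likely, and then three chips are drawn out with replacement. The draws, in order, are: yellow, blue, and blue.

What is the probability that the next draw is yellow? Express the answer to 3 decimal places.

0.383

Compute the likelihood of the observed sequence for each case: P(data | jar A) = (4/9)(5/9)(5/9) = 0.13717; P(data | jar B) = (7/10)(3/10)(3/10) = 0.063; P(data | jar C) = (1/12)(11/12)(11/12) = 0.070023; P(data | jar D) = (2/6)(4/6)(4/6) = 0.14815.
Multiplying each by its prior: 1/4 · 0.13717 = 0.034294, 1/4 · 0.063 = 0.01575, 1/4 · 0.070023 = 0.017506, 1/4 · 0.14815 = 0.037037; summing to 0.10459.
Normalising, the posterior is P(jar A | data) = 0.3279, P(jar B | data) = 0.15059, P(jar C | data) = 0.16738, P(jar D | data) = 0.35413.
The predictive probability is P(yellow next | data) = (4/9)(0.3279) + (7/10)(0.15059) + (1/12)(0.16738) + (1/3)(0.35413) = 0.38314.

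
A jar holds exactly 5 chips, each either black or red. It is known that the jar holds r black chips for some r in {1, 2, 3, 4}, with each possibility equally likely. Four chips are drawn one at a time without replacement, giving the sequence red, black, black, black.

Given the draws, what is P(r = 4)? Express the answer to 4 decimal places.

Compute the likelihood of the observed sequence for each case: P(data | r = 1) = (4/5)(1/4)(0/3) = 0; P(data | r = 2) = (3/5)(2/4)(1/3)(0/2) = 0; P(data | r = 3) = (2/5)(3/4)(2/3)(1/2) = 1/10; P(data | r = 4) = (1/5)(4/4)(3/3)(2/2) = 1/5.
Multiplying each by its prior: 1/4 · 0 = 0, 1/4 · 0 = 0, 1/4 · 1/10 = 1/40, 1/4 · 1/5 = 1/20; summing to 3/40.
By Bayes' rule, P(r = 4 | data) = (1/20) / (3/40) = 2/3.

0.6667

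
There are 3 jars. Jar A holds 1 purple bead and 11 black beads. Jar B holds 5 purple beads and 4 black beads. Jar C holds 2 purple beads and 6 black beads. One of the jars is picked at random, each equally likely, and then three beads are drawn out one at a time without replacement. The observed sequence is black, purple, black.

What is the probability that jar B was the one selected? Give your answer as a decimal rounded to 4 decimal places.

0.3125

The likelihood of the observed sequence under each hypothesis: P(data | jar A) = (11/12)(1/11)(10/10) = 1/12; P(data | jar B) = (4/9)(5/8)(3/7) = 5/42; P(data | jar C) = (6/8)(2/7)(5/6) = 5/28.
Weighting by the prior gives 1/3 · 1/12 = 1/36, 1/3 · 5/42 = 5/126, 1/3 · 5/28 = 5/84; with total 8/63.
So P(jar B | data) = (5/126) / (8/63) = 5/16.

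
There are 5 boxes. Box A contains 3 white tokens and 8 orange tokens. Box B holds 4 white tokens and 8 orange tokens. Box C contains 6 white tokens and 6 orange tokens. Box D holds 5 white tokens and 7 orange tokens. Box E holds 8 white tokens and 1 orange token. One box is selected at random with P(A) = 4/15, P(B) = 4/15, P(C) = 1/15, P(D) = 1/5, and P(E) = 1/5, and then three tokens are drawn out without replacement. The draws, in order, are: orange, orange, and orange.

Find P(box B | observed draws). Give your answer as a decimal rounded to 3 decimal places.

0.346

Compute the likelihood of the observed sequence for each case: P(data | box A) = (8/11)(7/10)(6/9) = 0.33939; P(data | box B) = (8/12)(7/11)(6/10) = 0.25455; P(data | box C) = (6/12)(5/11)(4/10) = 0.090909; P(data | box D) = (7/12)(6/11)(5/10) = 0.15909; P(data | box E) = (1/9)(0/8) = 0.
Multiplying each by its prior: 4/15 · 0.33939 = 0.090505, 4/15 · 0.25455 = 0.067879, 1/15 · 0.090909 = 0.0060606, 1/5 · 0.15909 = 0.031818, 1/5 · 0 = 0; summing to 0.19626.
By Bayes' rule, P(box B | data) = (0.067879) / (0.19626) = 0.34586.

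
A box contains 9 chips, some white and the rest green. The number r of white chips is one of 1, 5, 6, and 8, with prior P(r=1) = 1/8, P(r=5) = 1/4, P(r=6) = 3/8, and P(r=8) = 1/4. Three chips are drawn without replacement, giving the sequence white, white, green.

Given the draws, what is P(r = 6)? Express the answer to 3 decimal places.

For each hypothesis, P(data | H) works out to: P(data | r = 1) = (1/9)(0/8) = 0; P(data | r = 5) = (5/9)(4/8)(4/7) = 0.15873; P(data | r = 6) = (6/9)(5/8)(3/7) = 0.17857; P(data | r = 8) = (8/9)(7/8)(1/7) = 0.11111.
Multiplying each by its prior: 1/8 · 0 = 0, 1/4 · 0.15873 = 0.039683, 3/8 · 0.17857 = 0.066964, 1/4 · 0.11111 = 0.027778; with total 0.13442.
Hence P(r = 6 | data) = (0.066964) / (0.13442) = 0.49815.

0.498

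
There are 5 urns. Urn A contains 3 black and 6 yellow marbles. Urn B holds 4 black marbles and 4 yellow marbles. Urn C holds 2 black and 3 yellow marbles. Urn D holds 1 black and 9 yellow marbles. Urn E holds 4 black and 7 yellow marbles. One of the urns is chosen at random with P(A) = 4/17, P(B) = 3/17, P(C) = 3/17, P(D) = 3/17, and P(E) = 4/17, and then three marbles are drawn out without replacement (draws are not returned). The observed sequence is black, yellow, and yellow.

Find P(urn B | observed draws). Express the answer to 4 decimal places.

0.1575

For each hypothesis, P(data | H) works out to: P(data | urn A) = (3/9)(6/8)(5/7) = 0.17857; P(data | urn B) = (4/8)(4/7)(3/6) = 0.14286; P(data | urn C) = (2/5)(3/4)(2/3) = 0.2; P(data | urn D) = (1/10)(9/9)(8/8) = 0.1; P(data | urn E) = (4/11)(7/10)(6/9) = 0.1697.
Multiplying each by its prior: 4/17 · 0.17857 = 0.042017, 3/17 · 0.14286 = 0.02521, 3/17 · 0.2 = 0.035294, 3/17 · 0.1 = 0.017647, 4/17 · 0.1697 = 0.039929; these sum to 0.1601.
Therefore the posterior P(urn B | data) = (0.02521) / (0.1601) = 0.15747.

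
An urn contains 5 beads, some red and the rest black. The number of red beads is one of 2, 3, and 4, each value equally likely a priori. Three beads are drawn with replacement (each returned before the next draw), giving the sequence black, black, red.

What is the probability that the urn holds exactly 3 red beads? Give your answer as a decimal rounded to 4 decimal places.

The likelihood of the observed sequence under each hypothesis: P(data | r = 2) = (3/5)(3/5)(2/5) = 18/125; P(data | r = 3) = (2/5)(2/5)(3/5) = 12/125; P(data | r = 4) = (1/5)(1/5)(4/5) = 4/125.
Multiplying each by its prior: 1/3 · 18/125 = 6/125, 1/3 · 12/125 = 4/125, 1/3 · 4/125 = 4/375; these sum to 34/375.
Therefore the posterior P(r = 3 | data) = (4/125) / (34/375) = 6/17.

0.3529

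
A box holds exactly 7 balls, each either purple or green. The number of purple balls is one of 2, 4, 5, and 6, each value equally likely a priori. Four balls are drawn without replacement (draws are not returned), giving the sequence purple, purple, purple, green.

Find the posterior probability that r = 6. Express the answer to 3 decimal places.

0.385

The likelihood of the observed sequence under each hypothesis: P(data | r = 2) = (2/7)(1/6)(0/5) = 0; P(data | r = 4) = (4/7)(3/6)(2/5)(3/4) = 3/35; P(data | r = 5) = (5/7)(4/6)(3/5)(2/4) = 1/7; P(data | r = 6) = (6/7)(5/6)(4/5)(1/4) = 1/7.
Multiplying each by its prior: 1/4 · 0 = 0, 1/4 · 3/35 = 3/140, 1/4 · 1/7 = 1/28, 1/4 · 1/7 = 1/28; summing to 13/140.
Therefore the posterior P(r = 6 | data) = (1/28) / (13/140) = 5/13.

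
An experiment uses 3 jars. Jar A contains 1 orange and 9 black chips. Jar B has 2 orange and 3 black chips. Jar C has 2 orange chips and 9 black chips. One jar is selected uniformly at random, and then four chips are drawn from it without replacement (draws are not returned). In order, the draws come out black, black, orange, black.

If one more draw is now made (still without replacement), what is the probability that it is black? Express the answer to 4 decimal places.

For each hypothesis, P(data | H) works out to: P(data | jar A) = (9/10)(8/9)(1/8)(7/7) = 1/10; P(data | jar B) = (3/5)(2/4)(2/3)(1/2) = 1/10; P(data | jar C) = (9/11)(8/10)(2/9)(7/8) = 7/55.
Weighting by the prior gives 1/3 · 1/10 = 1/30, 1/3 · 1/10 = 1/30, 1/3 · 7/55 = 7/165; summing to 6/55.
Normalising, the posterior is P(jar A | data) = 11/36, P(jar B | data) = 11/36, P(jar C | data) = 7/18.
Averaging over the posterior, P(black next | data) = (1)(11/36) + (0)(11/36) + (6/7)(7/18) = 23/36.

0.6389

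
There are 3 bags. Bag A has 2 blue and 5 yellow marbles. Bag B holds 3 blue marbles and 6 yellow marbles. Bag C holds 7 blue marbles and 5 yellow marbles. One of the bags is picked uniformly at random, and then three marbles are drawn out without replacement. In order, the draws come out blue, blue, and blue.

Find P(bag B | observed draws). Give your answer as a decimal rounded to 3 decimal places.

Under each hypothesis, the probability of the observed sequence is: P(data | bag A) = (2/7)(1/6)(0/5) = 0; P(data | bag B) = (3/9)(2/8)(1/7) = 0.011905; P(data | bag C) = (7/12)(6/11)(5/10) = 0.15909.
Multiplying each by its prior: 1/3 · 0 = 0, 1/3 · 0.011905 = 0.0039683, 1/3 · 0.15909 = 0.05303; summing to 0.056999.
Therefore the posterior P(bag B | data) = (0.0039683) / (0.056999) = 0.06962.

0.070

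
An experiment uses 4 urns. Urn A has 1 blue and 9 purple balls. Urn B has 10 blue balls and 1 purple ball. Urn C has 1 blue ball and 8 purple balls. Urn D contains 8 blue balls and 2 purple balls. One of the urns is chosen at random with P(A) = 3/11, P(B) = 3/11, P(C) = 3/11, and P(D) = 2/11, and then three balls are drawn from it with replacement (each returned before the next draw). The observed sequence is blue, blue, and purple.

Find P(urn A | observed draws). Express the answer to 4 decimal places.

Compute the likelihood of the observed sequence for each case: P(data | urn A) = (1/10)(1/10)(9/10) = 0.009; P(data | urn B) = (10/11)(10/11)(1/11) = 0.075131; P(data | urn C) = (1/9)(1/9)(8/9) = 0.010974; P(data | urn D) = (8/10)(8/10)(2/10) = 0.128.
Multiplying each by its prior: 3/11 · 0.009 = 0.0024545, 3/11 · 0.075131 = 0.02049, 3/11 · 0.010974 = 0.0029929, 2/11 · 0.128 = 0.023273; with total 0.049211.
So P(urn A | data) = (0.0024545) / (0.049211) = 0.049878.

0.0499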